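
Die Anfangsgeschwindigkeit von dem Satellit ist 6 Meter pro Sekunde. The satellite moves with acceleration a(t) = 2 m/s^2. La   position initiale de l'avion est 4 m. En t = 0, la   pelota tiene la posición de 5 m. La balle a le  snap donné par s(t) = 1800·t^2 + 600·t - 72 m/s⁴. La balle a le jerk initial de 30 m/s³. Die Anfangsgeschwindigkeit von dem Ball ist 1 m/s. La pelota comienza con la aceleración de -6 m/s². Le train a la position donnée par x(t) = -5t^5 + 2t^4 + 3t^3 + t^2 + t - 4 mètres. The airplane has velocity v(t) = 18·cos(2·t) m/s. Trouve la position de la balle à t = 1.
En partant du snap s(t) = 1800·t^2 + 600·t - 72, nous prenons 4 primitives. L'intégrale du snap, avec j(0) = 30, donne le jerk: j(t) = 600·t^3 + 300·t^2 - 72·t + 30. L'intégrale du jerk, avec a(0) = -6, donne l'accélération: a(t) = 150·t^4 + 100·t^3 - 36·t^2 + 30·t - 6. En prenant ∫a(t)dt et en appliquant v(0) = 1, nous trouvons v(t) = 30·t^5 + 25·t^4 - 12·t^3 + 15·t^2 - 6·t + 1. En prenant ∫v(t)dt et en appliquant x(0) = 5, nous trouvons x(t) = 5·t^6 + 5·t^5 - 3·t^4 + 5·t^3 - 3·t^2 + t + 5. De l'équation de la position x(t) = 5·t^6 + 5·t^5 - 3·t^4 + 5·t^3 - 3·t^2 + t + 5, nous substituons t = 1 pour obtenir x = 15.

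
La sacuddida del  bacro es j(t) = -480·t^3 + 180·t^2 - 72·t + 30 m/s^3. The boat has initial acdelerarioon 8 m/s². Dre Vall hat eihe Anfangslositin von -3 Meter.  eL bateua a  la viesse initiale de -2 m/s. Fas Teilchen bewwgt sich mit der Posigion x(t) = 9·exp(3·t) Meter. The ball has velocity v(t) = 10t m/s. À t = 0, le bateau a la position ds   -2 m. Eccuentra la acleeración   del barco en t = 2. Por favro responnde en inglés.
To find the answer, we compute 1 antiderivative of j(t) = -480·t^3 + 180·t^2 - 72·t + 30. Finding the integral of j(t) and using a(0) = 8: a(t) = -120·t^4 + 60·t^3 - 36·t^2 + 30·t + 8. We have acceleration a(t) = -120·t^4 + 60·t^3 - 36·t^2 + 30·t + 8. Substituting t = 2: a(2) = -1516.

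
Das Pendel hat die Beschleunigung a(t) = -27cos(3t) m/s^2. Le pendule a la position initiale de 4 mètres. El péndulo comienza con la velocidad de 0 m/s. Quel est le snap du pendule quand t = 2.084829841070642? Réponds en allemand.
Wir müssen unsere Gleichung für die Beschleunigung a(t) = -27·cos(3·t) 2-mal ableiten. Durch Ableiten von der Beschleunigung erhalten wir den Ruck: j(t) = 81·sin(3·t). Durch Ableiten von dem Ruck erhalten wir den Snap: s(t) = 243·cos(3·t). Mit s(t) = 243·cos(3·t) und Einsetzen von t = 2.084829841070642, finden wir s = 242.899957931108.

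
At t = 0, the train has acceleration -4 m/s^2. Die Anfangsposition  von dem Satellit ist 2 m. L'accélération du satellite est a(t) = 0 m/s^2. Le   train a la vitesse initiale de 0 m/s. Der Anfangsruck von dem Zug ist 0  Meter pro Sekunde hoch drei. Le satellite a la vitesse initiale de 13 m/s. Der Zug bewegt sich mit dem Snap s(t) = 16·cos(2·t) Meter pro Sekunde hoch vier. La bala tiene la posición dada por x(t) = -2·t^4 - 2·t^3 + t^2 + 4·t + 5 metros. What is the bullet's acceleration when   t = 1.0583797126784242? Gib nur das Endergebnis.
The answer is -37.5845793411634.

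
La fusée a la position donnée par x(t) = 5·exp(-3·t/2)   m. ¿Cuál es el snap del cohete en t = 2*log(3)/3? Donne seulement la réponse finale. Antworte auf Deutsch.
s(2*log(3)/3) = 135/16.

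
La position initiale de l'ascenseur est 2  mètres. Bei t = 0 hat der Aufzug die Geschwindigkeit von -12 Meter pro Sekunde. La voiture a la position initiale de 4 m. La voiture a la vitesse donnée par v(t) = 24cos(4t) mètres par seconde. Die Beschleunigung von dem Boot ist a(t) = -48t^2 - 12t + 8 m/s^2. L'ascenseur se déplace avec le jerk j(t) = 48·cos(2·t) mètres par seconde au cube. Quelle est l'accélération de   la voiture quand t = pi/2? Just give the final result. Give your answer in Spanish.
La respuesta es 0.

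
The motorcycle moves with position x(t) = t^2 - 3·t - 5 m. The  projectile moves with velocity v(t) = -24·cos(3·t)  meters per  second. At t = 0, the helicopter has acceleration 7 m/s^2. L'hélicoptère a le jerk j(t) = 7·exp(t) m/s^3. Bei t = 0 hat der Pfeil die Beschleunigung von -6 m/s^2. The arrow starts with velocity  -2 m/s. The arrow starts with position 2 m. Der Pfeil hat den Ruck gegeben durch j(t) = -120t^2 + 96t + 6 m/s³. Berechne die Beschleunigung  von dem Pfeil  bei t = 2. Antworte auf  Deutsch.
Um dies zu lösen, müssen wir 1 Integral unserer Gleichung für den Ruck j(t) = -120·t^2 + 96·t + 6 finden. Die Stammfunktion von dem Ruck ist die Beschleunigung. Mit a(0) = -6 erhalten wir a(t) = -40·t^3 + 48·t^2 + 6·t - 6. Wir haben die Beschleunigung a(t) = -40·t^3 + 48·t^2 + 6·t - 6. Durch Einsetzen von t = 2: a(2) = -122.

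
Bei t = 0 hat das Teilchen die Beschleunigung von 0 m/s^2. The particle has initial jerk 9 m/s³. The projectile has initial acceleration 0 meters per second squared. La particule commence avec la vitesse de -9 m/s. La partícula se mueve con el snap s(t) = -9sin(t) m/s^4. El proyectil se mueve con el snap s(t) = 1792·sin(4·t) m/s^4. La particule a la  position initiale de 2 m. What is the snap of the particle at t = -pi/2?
We have snap s(t) = -9·sin(t). Substituting t = -pi/2: s(-pi/2) = 9.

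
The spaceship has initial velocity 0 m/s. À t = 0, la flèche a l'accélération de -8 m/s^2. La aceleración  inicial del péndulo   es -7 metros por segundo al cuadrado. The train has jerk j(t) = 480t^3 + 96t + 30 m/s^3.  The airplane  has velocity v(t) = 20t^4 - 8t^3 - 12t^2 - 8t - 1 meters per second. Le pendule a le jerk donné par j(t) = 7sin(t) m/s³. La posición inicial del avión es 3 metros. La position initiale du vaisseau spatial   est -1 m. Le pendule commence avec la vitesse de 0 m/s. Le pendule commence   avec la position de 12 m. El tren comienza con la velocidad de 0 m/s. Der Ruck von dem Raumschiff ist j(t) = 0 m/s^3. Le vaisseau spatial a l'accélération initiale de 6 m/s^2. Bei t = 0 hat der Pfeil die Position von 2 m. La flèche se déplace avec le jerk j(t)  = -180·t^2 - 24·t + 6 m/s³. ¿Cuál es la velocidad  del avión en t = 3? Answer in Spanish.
De la ecuación de la velocidad v(t) = 20·t^4 - 8·t^3 - 12·t^2 - 8·t - 1, sustituimos t = 3 para obtener v = 1271.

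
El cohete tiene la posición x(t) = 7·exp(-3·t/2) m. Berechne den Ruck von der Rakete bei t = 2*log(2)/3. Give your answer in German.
Ausgehend von der Position x(t) = 7·exp(-3·t/2), nehmen wir 3 Ableitungen. Die Ableitung von der Position ergibt die Geschwindigkeit: v(t) = -21·exp(-3·t/2)/2. Die Ableitung von der Geschwindigkeit ergibt die Beschleunigung: a(t) = 63·exp(-3·t/2)/4. Durch Ableiten von der Beschleunigung erhalten wir den Ruck: j(t) = -189·exp(-3·t/2)/8. Aus der Gleichung für den Ruck j(t) = -189·exp(-3·t/2)/8, setzen wir t = 2*log(2)/3 ein und erhalten j = -189/16.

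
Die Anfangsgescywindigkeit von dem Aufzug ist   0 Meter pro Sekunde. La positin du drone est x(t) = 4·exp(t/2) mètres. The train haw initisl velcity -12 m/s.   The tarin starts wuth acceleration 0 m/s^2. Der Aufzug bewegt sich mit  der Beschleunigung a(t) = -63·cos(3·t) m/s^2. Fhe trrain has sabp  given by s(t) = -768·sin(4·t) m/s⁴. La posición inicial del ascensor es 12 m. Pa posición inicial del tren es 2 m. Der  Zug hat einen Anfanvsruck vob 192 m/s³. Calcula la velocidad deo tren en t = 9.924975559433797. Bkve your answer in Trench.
En partant du snap s(t) = -768·sin(4·t), nous prenons 3 primitives. En intégrant le snap et en utilisant la condition initiale j(0) = 192, nous obtenons j(t) = 192·cos(4·t). En prenant ∫j(t)dt et en appliquant a(0) = 0, nous trouvons a(t) = 48·sin(4·t). L'intégrale de l'accélération est la vitesse. En utilisant v(0) = -12, nous obtenons v(t) = -12·cos(4·t). De l'équation de la vitesse v(t) = -12·cos(4·t), nous substituons t = 9.924975559433797 pour obtenir v = 5.00238492374776.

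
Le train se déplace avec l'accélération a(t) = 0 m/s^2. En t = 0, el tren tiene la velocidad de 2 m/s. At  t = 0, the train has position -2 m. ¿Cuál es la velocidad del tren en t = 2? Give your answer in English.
To find the answer, we compute 1 antiderivative of a(t) = 0. Finding the antiderivative of a(t) and using v(0) = 2: v(t) = 2. Using v(t) = 2 and substituting t = 2, we find v = 2.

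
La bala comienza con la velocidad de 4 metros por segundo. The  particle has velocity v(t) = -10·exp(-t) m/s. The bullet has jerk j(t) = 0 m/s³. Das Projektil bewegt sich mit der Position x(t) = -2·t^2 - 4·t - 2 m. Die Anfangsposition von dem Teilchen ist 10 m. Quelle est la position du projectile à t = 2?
De l'équation de la position x(t) = -2·t^2 - 4·t - 2, nous substituons t = 2 pour obtenir x = -18.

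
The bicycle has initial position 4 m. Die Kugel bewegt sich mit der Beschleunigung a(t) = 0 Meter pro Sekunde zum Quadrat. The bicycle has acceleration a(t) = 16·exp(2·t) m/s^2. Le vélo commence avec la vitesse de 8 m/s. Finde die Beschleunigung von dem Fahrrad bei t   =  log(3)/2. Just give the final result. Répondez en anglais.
a(log(3)/2) = 48.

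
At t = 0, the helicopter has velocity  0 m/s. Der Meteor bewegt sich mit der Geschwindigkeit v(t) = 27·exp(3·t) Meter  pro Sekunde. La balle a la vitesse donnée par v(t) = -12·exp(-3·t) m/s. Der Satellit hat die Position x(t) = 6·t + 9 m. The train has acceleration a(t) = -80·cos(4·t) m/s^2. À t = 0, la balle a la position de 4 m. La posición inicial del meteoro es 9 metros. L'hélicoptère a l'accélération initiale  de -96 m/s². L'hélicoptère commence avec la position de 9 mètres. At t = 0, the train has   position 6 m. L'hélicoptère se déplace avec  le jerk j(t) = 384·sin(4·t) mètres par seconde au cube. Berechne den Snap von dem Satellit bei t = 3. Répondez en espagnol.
Para resolver esto, necesitamos tomar 4 derivadas de nuestra ecuación de la posición x(t) = 6·t + 9. La derivada de la posición da la velocidad: v(t) = 6. Tomando d/dt de v(t), encontramos a(t) = 0. La derivada de la aceleración da la sacudida: j(t) = 0. La derivada de la sacudida da el snap: s(t) = 0. Usando s(t) = 0 y sustituyendo t = 3, encontramos s = 0.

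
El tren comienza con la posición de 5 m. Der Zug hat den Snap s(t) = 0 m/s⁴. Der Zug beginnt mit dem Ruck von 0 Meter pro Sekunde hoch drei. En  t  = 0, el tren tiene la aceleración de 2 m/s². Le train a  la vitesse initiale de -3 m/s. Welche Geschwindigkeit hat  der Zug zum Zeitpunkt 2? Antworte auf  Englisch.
We need to integrate our snap equation s(t) = 0 3 times. The integral of snap, with j(0) = 0, gives jerk: j(t) = 0. Integrating jerk and using the initial condition a(0) = 2, we get a(t) = 2. The antiderivative of acceleration is velocity. Using v(0) = -3, we get v(t) = 2·t - 3. We have velocity v(t) = 2·t - 3. Substituting t = 2: v(2) = 1.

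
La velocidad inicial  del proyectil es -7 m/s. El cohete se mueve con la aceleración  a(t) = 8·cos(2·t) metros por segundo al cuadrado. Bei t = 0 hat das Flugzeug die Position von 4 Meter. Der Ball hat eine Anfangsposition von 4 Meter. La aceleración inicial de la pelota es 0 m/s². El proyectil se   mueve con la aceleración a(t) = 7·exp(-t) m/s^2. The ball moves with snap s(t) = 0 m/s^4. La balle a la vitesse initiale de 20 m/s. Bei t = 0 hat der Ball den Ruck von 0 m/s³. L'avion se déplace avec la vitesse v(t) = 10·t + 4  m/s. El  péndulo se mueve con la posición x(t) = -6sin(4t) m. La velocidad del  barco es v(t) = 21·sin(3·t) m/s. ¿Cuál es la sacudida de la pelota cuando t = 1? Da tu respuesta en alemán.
Wir müssen die Stammfunktion unserer Gleichung für den Snap s(t) = 0 1-mal finden. Das Integral von dem Snap ist der Ruck. Mit j(0) = 0 erhalten wir j(t) = 0. Aus der Gleichung für den Ruck j(t) = 0, setzen wir t = 1 ein und erhalten j = 0.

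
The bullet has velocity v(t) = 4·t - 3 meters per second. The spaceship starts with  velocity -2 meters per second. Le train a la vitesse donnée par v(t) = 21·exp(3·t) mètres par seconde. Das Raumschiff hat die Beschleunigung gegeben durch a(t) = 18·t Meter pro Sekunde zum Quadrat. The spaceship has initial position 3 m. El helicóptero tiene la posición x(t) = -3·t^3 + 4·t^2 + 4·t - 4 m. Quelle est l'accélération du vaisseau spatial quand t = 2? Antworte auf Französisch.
En utilisant a(t) = 18·t et en substituant t = 2, nous trouvons a = 36.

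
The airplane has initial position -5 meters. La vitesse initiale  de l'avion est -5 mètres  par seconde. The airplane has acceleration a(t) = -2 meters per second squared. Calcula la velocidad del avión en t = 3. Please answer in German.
Um dies zu lösen, müssen wir 1 Stammfunktion unserer Gleichung für die Beschleunigung a(t) = -2 finden. Durch Integration von der Beschleunigung und Verwendung der Anfangsbedingung v(0) = -5, erhalten wir v(t) = -2·t - 5. Wir haben die Geschwindigkeit v(t) = -2·t - 5. Durch Einsetzen von t = 3: v(3) = -11.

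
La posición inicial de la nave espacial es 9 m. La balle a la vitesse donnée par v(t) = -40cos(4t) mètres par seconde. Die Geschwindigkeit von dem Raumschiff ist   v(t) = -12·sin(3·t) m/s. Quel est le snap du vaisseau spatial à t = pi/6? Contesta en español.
Debemos derivar nuestra ecuación de la velocidad v(t) = -12·sin(3·t) 3 veces. Tomando d/dt de v(t), encontramos a(t) = -36·cos(3·t). Derivando la aceleración, obtenemos la sacudida: j(t) = 108·sin(3·t). Derivando la sacudida, obtenemos el snap: s(t) = 324·cos(3·t). Tenemos el snap s(t) = 324·cos(3·t). Sustituyendo t = pi/6: s(pi/6) = 0.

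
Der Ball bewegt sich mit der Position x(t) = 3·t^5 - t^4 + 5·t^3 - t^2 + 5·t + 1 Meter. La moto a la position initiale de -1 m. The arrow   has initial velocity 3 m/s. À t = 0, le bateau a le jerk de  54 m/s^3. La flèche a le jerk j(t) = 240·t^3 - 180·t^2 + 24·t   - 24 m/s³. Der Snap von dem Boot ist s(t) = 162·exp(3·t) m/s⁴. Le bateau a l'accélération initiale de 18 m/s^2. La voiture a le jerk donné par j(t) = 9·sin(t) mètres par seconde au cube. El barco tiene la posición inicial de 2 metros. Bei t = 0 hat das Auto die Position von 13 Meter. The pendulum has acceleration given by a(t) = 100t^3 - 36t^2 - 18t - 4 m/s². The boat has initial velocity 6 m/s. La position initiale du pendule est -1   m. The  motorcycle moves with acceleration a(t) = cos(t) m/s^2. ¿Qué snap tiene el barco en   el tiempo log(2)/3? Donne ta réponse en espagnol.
Usando s(t) = 162·exp(3·t) y sustituyendo t = log(2)/3, encontramos s = 324.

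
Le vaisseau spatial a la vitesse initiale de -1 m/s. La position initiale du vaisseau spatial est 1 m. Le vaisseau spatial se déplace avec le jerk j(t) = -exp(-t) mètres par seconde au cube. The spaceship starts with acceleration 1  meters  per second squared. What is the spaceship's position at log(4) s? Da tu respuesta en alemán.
Ausgehend von dem Ruck j(t) = -exp(-t), nehmen wir 3 Stammfunktionen. Durch Integration von dem Ruck und Verwendung der Anfangsbedingung a(0) = 1, erhalten wir a(t) = exp(-t). Mit ∫a(t)dt und Anwendung von v(0) = -1, finden wir v(t) = -exp(-t). Durch Integration von der Geschwindigkeit und Verwendung der Anfangsbedingung x(0) = 1, erhalten wir x(t) = exp(-t). Wir haben die Position x(t) = exp(-t). Durch Einsetzen von t = log(4): x(log(4)) = 1/4.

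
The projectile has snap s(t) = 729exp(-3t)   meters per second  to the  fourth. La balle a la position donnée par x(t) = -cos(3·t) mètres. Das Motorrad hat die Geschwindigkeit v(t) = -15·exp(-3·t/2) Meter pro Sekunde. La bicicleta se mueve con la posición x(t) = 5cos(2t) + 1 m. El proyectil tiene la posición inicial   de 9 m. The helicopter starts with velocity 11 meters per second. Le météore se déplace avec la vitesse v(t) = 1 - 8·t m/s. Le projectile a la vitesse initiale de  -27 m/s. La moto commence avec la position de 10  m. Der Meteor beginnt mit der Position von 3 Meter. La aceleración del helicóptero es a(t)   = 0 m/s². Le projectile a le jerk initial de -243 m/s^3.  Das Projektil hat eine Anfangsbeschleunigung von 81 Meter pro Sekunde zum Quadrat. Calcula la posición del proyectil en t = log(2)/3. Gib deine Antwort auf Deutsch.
Ausgehend von dem Snap s(t) = 729·exp(-3·t), nehmen wir 4 Stammfunktionen. Mit ∫s(t)dt und Anwendung von j(0) = -243, finden wir j(t) = -243·exp(-3·t). Mit ∫j(t)dt und Anwendung von a(0) = 81, finden wir a(t) = 81·exp(-3·t). Durch Integration von der Beschleunigung und Verwendung der Anfangsbedingung v(0) = -27, erhalten wir v(t) = -27·exp(-3·t). Das Integral von der Geschwindigkeit, mit x(0) = 9, ergibt die Position: x(t) = 9·exp(-3·t). Wir haben die Position x(t) = 9·exp(-3·t). Durch Einsetzen von t = log(2)/3: x(log(2)/3) = 9/2.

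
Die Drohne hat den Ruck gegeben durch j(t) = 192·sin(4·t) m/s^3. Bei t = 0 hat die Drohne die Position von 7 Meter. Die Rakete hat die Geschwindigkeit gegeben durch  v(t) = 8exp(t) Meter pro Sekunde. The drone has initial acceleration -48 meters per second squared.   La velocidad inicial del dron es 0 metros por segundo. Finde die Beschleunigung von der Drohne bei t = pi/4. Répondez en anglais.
We need to integrate our jerk equation j(t) = 192·sin(4·t) 1 time. Finding the integral of j(t) and using a(0) = -48: a(t) = -48·cos(4·t). Using a(t) = -48·cos(4·t) and substituting t = pi/4, we find a = 48.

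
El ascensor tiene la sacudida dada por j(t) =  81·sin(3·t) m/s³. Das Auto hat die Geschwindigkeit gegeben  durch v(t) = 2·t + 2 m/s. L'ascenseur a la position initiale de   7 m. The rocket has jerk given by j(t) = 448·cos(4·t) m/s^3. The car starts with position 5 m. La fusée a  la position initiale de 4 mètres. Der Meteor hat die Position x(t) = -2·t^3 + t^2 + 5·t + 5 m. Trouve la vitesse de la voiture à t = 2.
Nous avons la vitesse v(t) = 2·t + 2. En substituant t = 2: v(2) = 6.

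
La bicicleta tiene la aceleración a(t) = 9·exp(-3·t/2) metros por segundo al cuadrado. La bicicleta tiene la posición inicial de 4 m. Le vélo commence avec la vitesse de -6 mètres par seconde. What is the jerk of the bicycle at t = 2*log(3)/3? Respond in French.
Nous devons dériver notre équation de l'accélération a(t) = 9·exp(-3·t/2) 1 fois. En prenant d/dt de a(t), nous trouvons j(t) = -27·exp(-3·t/2)/2. Nous avons le jerk j(t) = -27·exp(-3·t/2)/2. En substituant t = 2*log(3)/3: j(2*log(3)/3) = -9/2.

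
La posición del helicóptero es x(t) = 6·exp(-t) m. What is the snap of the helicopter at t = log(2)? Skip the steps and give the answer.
The answer is 3.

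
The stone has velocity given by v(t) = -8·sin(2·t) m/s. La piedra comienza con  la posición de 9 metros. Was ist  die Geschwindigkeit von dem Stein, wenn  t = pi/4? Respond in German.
Wir haben die Geschwindigkeit v(t) = -8·sin(2·t). Durch Einsetzen von t = pi/4: v(pi/4) = -8.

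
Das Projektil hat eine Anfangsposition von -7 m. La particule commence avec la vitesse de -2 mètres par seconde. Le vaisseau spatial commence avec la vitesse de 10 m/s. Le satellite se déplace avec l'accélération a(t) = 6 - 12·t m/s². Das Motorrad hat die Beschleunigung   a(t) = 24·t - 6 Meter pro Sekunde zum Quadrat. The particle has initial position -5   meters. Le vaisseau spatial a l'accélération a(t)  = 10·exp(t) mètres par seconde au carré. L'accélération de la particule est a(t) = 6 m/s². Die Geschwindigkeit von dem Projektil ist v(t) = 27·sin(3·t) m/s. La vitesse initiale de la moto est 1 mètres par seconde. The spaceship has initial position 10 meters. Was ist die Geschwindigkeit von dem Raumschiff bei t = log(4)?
Um dies zu lösen, müssen wir 1 Stammfunktion unserer Gleichung für die Beschleunigung a(t) = 10·exp(t) finden. Mit ∫a(t)dt und Anwendung von v(0) = 10, finden wir v(t) = 10·exp(t). Wir haben die Geschwindigkeit v(t) = 10·exp(t). Durch Einsetzen von t = log(4): v(log(4)) = 40.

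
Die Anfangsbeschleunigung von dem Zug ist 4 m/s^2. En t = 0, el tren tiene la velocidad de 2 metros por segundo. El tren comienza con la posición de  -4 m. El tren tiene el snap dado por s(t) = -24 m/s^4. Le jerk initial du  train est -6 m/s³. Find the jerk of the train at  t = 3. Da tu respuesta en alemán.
Ausgehend von dem Snap s(t) = -24, nehmen wir 1 Stammfunktion. Das Integral von dem Snap, mit j(0) = -6, ergibt den Ruck: j(t) = -24·t - 6. Aus der Gleichung für den Ruck j(t) = -24·t - 6, setzen wir t = 3 ein und erhalten j = -78.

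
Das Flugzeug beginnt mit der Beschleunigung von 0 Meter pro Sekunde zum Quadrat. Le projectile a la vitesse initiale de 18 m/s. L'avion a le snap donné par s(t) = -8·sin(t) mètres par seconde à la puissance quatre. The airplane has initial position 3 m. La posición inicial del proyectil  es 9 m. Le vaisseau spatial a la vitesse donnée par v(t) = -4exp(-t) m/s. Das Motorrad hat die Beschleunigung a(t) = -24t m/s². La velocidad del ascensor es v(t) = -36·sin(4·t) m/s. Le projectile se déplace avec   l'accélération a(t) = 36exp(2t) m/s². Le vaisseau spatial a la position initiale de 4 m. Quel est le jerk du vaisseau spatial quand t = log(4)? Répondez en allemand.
Wir müssen unsere Gleichung für die Geschwindigkeit v(t) = -4·exp(-t) 2-mal ableiten. Mit d/dt von v(t) finden wir a(t) = 4·exp(-t). Die Ableitung von der Beschleunigung ergibt den Ruck: j(t) = -4·exp(-t). Aus der Gleichung für den Ruck j(t) = -4·exp(-t), setzen wir t = log(4) ein und erhalten j = -1.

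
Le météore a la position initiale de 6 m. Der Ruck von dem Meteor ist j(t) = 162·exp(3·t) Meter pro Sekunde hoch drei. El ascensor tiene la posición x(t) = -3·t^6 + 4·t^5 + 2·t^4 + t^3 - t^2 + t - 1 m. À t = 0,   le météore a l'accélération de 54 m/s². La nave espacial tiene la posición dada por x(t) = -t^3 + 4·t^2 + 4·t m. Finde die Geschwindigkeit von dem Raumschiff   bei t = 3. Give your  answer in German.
Wir müssen unsere Gleichung für die Position x(t) = -t^3 + 4·t^2 + 4·t 1-mal ableiten. Durch Ableiten von der Position erhalten wir die Geschwindigkeit: v(t) = -3·t^2 + 8·t + 4. Wir haben die Geschwindigkeit v(t) = -3·t^2 + 8·t + 4. Durch Einsetzen von t = 3: v(3) = 1.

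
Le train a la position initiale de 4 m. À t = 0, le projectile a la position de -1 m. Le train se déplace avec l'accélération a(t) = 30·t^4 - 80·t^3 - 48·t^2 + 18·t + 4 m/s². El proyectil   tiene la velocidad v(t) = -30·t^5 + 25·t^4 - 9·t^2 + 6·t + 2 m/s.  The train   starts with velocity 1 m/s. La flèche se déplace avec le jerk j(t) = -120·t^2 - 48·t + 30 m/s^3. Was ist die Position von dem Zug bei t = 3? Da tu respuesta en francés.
Pour résoudre ceci, nous devons prendre 2 intégrales de notre équation de l'accélération a(t) = 30·t^4 - 80·t^3 - 48·t^2 + 18·t + 4. En prenant ∫a(t)dt et en appliquant v(0) = 1, nous trouvons v(t) = 6·t^5 - 20·t^4 - 16·t^3 + 9·t^2 + 4·t + 1. La primitive de la vitesse est la position. En utilisant x(0) = 4, nous obtenons x(t) = t^6 - 4·t^5 - 4·t^4 + 3·t^3 + 2·t^2 + t + 4. Nous avons la position x(t) = t^6 - 4·t^5 - 4·t^4 + 3·t^3 + 2·t^2 + t + 4. En substituant t = 3: x(3) = -461.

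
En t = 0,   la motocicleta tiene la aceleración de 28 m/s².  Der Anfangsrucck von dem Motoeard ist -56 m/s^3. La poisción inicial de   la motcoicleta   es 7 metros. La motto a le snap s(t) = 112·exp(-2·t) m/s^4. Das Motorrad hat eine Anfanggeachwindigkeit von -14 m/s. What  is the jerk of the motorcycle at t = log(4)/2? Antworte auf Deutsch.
Wir müssen unsere Gleichung für den Snap s(t) = 112·exp(-2·t) 1-mal integrieren. Das Integral von dem Snap ist der Ruck. Mit j(0) = -56 erhalten wir j(t) = -56·exp(-2·t). Wir haben den Ruck j(t) = -56·exp(-2·t). Durch Einsetzen von t = log(4)/2: j(log(4)/2) = -14.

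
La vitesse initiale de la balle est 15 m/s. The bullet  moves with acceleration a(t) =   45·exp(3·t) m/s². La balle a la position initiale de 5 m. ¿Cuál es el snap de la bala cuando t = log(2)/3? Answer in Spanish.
Debemos derivar nuestra ecuación de la aceleración a(t) = 45·exp(3·t) 2 veces. La derivada de la aceleración da la sacudida: j(t) = 135·exp(3·t). Tomando d/dt de j(t), encontramos s(t) = 405·exp(3·t). Tenemos el snap s(t) = 405·exp(3·t). Sustituyendo t = log(2)/3: s(log(2)/3) = 810.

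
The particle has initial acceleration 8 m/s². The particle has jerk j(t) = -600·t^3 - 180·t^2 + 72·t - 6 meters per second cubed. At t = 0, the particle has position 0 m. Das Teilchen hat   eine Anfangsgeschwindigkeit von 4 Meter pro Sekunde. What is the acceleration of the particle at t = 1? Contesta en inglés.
We need to integrate our jerk equation j(t) = -600·t^3 - 180·t^2 + 72·t - 6 1 time. The integral of jerk is acceleration. Using a(0) = 8, we get a(t) = -150·t^4 - 60·t^3 + 36·t^2 - 6·t + 8. From the given acceleration equation a(t) = -150·t^4 - 60·t^3 + 36·t^2 - 6·t + 8, we substitute t = 1 to get a = -172.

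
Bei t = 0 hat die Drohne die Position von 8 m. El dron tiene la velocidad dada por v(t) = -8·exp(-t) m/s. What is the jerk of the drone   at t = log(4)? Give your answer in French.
Nous devons dériver notre équation de la vitesse v(t) = -8·exp(-t) 2 fois. La dérivée de la vitesse donne l'accélération: a(t) = 8·exp(-t). La dérivée de l'accélération donne le jerk: j(t) = -8·exp(-t). Nous avons le jerk j(t) = -8·exp(-t). En substituant t = log(4): j(log(4)) = -2.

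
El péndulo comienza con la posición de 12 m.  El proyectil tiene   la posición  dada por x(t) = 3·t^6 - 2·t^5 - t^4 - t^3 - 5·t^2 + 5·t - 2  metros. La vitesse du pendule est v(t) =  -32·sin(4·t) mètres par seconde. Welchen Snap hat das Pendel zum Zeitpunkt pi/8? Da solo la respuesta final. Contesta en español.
s(pi/8) = 0.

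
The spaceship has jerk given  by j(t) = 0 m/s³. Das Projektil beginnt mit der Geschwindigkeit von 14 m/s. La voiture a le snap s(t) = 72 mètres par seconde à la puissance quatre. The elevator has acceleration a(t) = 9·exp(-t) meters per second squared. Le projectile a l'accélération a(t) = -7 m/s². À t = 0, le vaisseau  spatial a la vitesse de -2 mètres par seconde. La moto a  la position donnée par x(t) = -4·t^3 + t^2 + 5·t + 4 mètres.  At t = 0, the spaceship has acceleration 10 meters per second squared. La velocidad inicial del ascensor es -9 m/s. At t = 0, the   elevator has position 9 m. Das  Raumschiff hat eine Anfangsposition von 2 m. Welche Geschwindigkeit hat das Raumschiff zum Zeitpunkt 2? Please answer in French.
Pour résoudre ceci, nous devons prendre 2 primitives de notre équation du jerk j(t) = 0. En intégrant le jerk et en utilisant la condition initiale a(0) = 10, nous obtenons a(t) = 10. La primitive de l'accélération, avec v(0) = -2, donne la vitesse: v(t) = 10·t - 2. De l'équation de la vitesse v(t) = 10·t - 2, nous substituons t = 2 pour obtenir v = 18.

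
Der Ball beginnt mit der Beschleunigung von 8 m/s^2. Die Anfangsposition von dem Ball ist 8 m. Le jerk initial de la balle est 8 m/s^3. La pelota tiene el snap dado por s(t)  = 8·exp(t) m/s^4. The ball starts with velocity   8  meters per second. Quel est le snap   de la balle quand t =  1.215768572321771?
De l'équation du snap s(t) = 8·exp(t), nous substituons t = 1.215768572321771 pour obtenir s = 26.9830829978628.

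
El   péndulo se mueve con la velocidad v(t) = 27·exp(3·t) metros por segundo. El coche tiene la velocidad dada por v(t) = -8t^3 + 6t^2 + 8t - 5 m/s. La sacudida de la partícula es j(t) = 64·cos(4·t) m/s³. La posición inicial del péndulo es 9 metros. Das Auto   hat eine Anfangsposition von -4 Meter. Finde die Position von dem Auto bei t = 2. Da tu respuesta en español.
Partiendo de la velocidad v(t) = -8·t^3 + 6·t^2 + 8·t - 5, tomamos 1 antiderivada. La integral de la velocidad, con x(0) = -4, da la posición: x(t) = -2·t^4 + 2·t^3 + 4·t^2 - 5·t - 4. Tenemos la posición x(t) = -2·t^4 + 2·t^3 + 4·t^2 - 5·t - 4. Sustituyendo t = 2: x(2) = -14.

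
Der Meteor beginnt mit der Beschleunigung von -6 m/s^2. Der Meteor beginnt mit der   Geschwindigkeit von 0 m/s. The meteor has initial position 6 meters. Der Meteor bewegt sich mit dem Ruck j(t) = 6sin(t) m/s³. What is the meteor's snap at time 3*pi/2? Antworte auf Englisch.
To solve this, we need to take 1 derivative of our jerk equation j(t) = 6·sin(t). Differentiating jerk, we get snap: s(t) = 6·cos(t). From the given snap equation s(t) = 6·cos(t), we substitute t = 3*pi/2 to get s = 0.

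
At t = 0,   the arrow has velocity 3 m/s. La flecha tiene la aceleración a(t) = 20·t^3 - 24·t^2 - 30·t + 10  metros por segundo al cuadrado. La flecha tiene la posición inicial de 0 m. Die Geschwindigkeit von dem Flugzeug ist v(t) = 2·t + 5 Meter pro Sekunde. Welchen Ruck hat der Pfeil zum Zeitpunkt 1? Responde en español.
Debemos derivar nuestra ecuación de la aceleración a(t) = 20·t^3 - 24·t^2 - 30·t + 10 1 vez. Derivando la aceleración, obtenemos la sacudida: j(t) = 60·t^2 - 48·t - 30. De la ecuación de la sacudida j(t) = 60·t^2 - 48·t - 30, sustituimos t = 1 para obtener j = -18.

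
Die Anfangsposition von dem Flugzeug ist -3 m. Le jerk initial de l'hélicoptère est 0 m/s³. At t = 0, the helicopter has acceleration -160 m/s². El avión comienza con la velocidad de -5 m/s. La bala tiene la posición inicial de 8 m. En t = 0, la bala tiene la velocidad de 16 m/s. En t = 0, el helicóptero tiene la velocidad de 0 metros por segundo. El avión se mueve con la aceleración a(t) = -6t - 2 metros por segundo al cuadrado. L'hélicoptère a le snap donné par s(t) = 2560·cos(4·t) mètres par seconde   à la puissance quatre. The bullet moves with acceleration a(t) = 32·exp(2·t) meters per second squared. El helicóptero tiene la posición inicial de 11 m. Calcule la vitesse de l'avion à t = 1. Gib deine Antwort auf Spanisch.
Para resolver esto, necesitamos tomar 1 integral de nuestra ecuación de la aceleración a(t) = -6·t - 2. La integral de la aceleración es la velocidad. Usando v(0) = -5, obtenemos v(t) = -3·t^2 - 2·t - 5. Tenemos la velocidad v(t) = -3·t^2 - 2·t - 5. Sustituyendo t = 1: v(1) = -10.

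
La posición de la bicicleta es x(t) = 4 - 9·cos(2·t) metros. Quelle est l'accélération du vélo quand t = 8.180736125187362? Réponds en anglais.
Starting from position x(t) = 4 - 9·cos(2·t), we take 2 derivatives. Differentiating position, we get velocity: v(t) = 18·sin(2·t). Taking d/dt of v(t), we find a(t) = 36·cos(2·t). We have acceleration a(t) = 36·cos(2·t). Substituting t = 8.180736125187362: a(8.180736125187362) = -28.5823912815696.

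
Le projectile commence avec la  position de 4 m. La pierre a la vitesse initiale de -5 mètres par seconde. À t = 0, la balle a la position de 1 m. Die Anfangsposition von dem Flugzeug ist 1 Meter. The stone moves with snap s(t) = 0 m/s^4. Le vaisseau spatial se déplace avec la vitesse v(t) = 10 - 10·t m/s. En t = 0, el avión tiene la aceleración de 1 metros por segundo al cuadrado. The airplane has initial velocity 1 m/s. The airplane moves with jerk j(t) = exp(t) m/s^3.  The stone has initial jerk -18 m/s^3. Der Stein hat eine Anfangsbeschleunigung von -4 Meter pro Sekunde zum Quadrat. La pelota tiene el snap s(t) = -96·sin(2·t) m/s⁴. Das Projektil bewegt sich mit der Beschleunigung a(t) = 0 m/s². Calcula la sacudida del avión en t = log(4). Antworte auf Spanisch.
Usando j(t) = exp(t) y sustituyendo t = log(4), encontramos j = 4.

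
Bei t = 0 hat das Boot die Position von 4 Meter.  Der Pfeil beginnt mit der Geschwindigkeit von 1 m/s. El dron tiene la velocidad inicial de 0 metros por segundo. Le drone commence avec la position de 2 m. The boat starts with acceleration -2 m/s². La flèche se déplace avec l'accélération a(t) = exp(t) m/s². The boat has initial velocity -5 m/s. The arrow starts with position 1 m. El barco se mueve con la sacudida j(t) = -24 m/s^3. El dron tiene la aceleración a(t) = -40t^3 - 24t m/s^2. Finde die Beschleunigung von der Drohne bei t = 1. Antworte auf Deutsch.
Mit a(t) = -40·t^3 - 24·t und Einsetzen von t = 1, finden wir a = -64.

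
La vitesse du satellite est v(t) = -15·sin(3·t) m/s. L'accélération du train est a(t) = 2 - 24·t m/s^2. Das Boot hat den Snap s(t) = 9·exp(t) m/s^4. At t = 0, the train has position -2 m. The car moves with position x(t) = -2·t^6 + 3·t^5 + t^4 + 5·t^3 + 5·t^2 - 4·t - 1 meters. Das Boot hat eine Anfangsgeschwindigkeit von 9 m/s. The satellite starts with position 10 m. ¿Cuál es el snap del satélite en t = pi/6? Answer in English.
We must differentiate our velocity equation v(t) = -15·sin(3·t) 3 times. Differentiating velocity, we get acceleration: a(t) = -45·cos(3·t). The derivative of acceleration gives jerk: j(t) = 135·sin(3·t). Taking d/dt of j(t), we find s(t) = 405·cos(3·t). We have snap s(t) = 405·cos(3·t). Substituting t = pi/6: s(pi/6) = 0.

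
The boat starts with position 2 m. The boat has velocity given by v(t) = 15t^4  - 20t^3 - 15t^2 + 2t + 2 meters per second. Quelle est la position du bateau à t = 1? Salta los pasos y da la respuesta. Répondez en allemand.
Die Antwort ist -2.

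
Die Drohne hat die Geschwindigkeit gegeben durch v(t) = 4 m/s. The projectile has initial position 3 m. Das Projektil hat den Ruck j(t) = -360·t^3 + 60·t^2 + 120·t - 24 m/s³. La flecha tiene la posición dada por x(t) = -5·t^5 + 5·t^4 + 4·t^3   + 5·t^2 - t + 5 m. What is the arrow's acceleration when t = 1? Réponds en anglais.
Starting from position x(t) = -5·t^5 + 5·t^4 + 4·t^3 + 5·t^2 - t + 5, we take 2 derivatives. Differentiating position, we get velocity: v(t) = -25·t^4 + 20·t^3 + 12·t^2 + 10·t - 1. Taking d/dt of v(t), we find a(t) = -100·t^3 + 60·t^2 + 24·t + 10. From the given acceleration equation a(t) = -100·t^3 + 60·t^2 + 24·t + 10, we substitute t = 1 to get a = -6.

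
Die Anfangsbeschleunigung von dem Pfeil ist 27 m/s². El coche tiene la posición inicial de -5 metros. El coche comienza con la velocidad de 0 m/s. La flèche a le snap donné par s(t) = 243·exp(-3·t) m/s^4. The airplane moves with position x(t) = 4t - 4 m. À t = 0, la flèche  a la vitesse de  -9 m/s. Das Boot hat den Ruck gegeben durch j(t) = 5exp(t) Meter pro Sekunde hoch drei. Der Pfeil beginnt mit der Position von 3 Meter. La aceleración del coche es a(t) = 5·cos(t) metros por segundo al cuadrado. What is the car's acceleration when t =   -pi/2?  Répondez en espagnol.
De la ecuación de la aceleración a(t) = 5·cos(t), sustituimos t = -pi/2 para obtener a = 0.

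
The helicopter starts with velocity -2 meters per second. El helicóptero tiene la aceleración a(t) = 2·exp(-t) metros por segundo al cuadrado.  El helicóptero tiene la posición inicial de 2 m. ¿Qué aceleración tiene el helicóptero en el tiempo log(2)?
Tenemos la aceleración a(t) = 2·exp(-t). Sustituyendo t = log(2): a(log(2)) = 1.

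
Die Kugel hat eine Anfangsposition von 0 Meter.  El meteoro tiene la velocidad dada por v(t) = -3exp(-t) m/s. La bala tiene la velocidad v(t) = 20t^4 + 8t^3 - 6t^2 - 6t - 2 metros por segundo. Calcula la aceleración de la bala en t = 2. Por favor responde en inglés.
To solve this, we need to take 1 derivative of our velocity equation v(t) = 20·t^4 + 8·t^3 - 6·t^2 - 6·t - 2. The derivative of velocity gives acceleration: a(t) = 80·t^3 + 24·t^2 - 12·t - 6. From the given acceleration equation a(t) = 80·t^3 + 24·t^2 - 12·t - 6, we substitute t = 2 to get a = 706.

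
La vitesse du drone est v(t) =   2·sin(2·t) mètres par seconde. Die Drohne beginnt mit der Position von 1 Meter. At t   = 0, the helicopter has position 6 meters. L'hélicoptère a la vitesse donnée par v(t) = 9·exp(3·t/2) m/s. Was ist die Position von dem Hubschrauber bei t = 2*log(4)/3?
Um dies zu lösen, müssen wir 1 Stammfunktion unserer Gleichung für die Geschwindigkeit v(t) = 9·exp(3·t/2) finden. Durch Integration von der Geschwindigkeit und Verwendung der Anfangsbedingung x(0) = 6, erhalten wir x(t) = 6·exp(3·t/2). Wir haben die Position x(t) = 6·exp(3·t/2). Durch Einsetzen von t = 2*log(4)/3: x(2*log(4)/3) = 24.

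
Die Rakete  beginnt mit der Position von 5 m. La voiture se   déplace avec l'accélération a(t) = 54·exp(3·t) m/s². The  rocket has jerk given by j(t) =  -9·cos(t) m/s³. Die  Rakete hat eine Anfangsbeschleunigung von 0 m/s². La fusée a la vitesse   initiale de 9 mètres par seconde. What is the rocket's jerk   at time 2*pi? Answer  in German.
Mit j(t) = -9·cos(t) und Einsetzen von t = 2*pi, finden wir j = -9.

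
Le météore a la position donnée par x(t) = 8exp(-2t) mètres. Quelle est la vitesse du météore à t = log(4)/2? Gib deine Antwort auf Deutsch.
Ausgehend von der Position x(t) = 8·exp(-2·t), nehmen wir 1 Ableitung. Mit d/dt von x(t) finden wir v(t) = -16·exp(-2·t). Mit v(t) = -16·exp(-2·t) und Einsetzen von t = log(4)/2, finden wir v = -4.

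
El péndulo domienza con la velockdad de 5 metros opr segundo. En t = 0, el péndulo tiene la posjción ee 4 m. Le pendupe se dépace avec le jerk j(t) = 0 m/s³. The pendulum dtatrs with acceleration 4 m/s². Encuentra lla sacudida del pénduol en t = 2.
Usando j(t) = 0 y sustituyendo t = 2, encontramos j = 0.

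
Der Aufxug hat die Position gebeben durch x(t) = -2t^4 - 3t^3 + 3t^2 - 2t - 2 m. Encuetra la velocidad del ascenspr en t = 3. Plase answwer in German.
Wir müssen unsere Gleichung für die Position x(t) = -2·t^4 - 3·t^3 + 3·t^2 - 2·t - 2 1-mal ableiten. Durch Ableiten von der Position erhalten wir die Geschwindigkeit: v(t) = -8·t^3 - 9·t^2 + 6·t - 2. Aus der Gleichung für die Geschwindigkeit v(t) = -8·t^3 - 9·t^2 + 6·t - 2, setzen wir t = 3 ein und erhalten v = -281.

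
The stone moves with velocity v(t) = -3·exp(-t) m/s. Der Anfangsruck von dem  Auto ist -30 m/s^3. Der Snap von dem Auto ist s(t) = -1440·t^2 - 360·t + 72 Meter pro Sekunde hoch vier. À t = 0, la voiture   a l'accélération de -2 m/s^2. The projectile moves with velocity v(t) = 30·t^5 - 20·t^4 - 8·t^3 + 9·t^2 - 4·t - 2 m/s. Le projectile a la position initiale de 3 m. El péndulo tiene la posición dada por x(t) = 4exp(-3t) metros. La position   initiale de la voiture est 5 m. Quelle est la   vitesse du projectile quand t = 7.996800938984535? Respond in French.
En utilisant v(t) = 30·t^5 - 20·t^4 - 8·t^3 + 9·t^2 - 4·t - 2 et en substituant t = 7.996800938984535, nous trouvons v = 895737.487204418.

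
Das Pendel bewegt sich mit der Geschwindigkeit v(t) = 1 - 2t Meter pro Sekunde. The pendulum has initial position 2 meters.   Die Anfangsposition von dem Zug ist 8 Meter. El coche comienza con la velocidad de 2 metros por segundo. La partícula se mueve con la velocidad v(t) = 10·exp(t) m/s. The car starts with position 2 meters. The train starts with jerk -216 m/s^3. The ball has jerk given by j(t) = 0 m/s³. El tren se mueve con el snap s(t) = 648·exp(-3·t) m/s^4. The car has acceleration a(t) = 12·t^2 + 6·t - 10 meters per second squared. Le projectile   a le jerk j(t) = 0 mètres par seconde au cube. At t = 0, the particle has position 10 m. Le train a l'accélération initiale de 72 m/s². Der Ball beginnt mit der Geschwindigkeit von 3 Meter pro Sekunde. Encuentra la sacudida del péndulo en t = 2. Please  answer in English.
To solve this, we need to take 2 derivatives of our velocity equation v(t) = 1 - 2·t. Taking d/dt of v(t), we find a(t) = -2. Differentiating acceleration, we get jerk: j(t) = 0. We have jerk j(t) = 0. Substituting t = 2: j(2) = 0.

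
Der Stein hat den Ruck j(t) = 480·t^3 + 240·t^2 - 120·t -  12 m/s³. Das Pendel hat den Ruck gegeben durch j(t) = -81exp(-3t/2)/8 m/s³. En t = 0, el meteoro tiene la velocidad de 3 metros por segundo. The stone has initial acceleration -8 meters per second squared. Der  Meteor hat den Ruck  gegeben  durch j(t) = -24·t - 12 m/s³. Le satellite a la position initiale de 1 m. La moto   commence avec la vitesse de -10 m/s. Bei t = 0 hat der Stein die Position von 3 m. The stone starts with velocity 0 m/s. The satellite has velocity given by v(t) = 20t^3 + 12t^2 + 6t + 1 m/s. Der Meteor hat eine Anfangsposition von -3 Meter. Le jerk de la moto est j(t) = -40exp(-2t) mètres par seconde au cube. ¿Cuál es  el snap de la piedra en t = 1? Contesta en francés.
Nous devons dériver notre équation du jerk j(t) = 480·t^3 + 240·t^2 - 120·t - 12 1 fois. En dérivant le jerk, nous obtenons le snap: s(t) = 1440·t^2 + 480·t - 120. De l'équation du snap s(t) = 1440·t^2 + 480·t - 120, nous substituons t = 1 pour obtenir s = 1800.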